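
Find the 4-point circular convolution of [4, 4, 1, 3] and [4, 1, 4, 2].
Use y[k] = Σ_j u[j]·v[(k-j) mod 4]. y[0] = 4×4 + 4×2 + 1×4 + 3×1 = 31; y[1] = 4×1 + 4×4 + 1×2 + 3×4 = 34; y[2] = 4×4 + 4×1 + 1×4 + 3×2 = 30; y[3] = 4×2 + 4×4 + 1×1 + 3×4 = 37. Result: [31, 34, 30, 37]

[31, 34, 30, 37]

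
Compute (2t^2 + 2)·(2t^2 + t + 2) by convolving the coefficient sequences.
Ascending coefficients: a = [2, 0, 2], b = [2, 1, 2]. c[0] = 2×2 = 4; c[1] = 2×1 + 0×2 = 2; c[2] = 2×2 + 0×1 + 2×2 = 8; c[3] = 0×2 + 2×1 = 2; c[4] = 2×2 = 4. Result coefficients: [4, 2, 8, 2, 4] → 4t^4 + 2t^3 + 8t^2 + 2t + 4

4t^4 + 2t^3 + 8t^2 + 2t + 4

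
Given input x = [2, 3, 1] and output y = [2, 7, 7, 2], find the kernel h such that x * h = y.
Output length 4 = len(x) + len(h) - 1 ⇒ len(h) = 2. Solve h forward using h[k] = (y[k] - Σ_{i≥1} x[i]·h[k-i]) / x[0]: h[0] = y[0] / x[0] = 2 / 2 = 1; h[1] = (y[1] - 3×1) / x[0] = (7 - 3×1) / 2 = 2. So h = [1, 2]. Forward-check [2, 3, 1] * [1, 2]: y[0] = 2×1 = 2; y[1] = 2×2 + 3×1 = 7; y[2] = 3×2 + 1×1 = 7; y[3] = 1×2 = 2 → [2, 7, 7, 2] ✓

[1, 2]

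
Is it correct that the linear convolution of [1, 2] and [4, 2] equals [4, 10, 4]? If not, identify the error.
Recompute linear convolution of [1, 2] and [4, 2]: y[0] = 1×4 = 4; y[1] = 1×2 + 2×4 = 10; y[2] = 2×2 = 4 → [4, 10, 4]. Given [4, 10, 4] matches, so answer: Yes

Yes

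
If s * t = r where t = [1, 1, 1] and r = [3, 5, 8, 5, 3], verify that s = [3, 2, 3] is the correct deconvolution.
Forward-compute [3, 2, 3] * [1, 1, 1]: r[0] = 3×1 = 3; r[1] = 3×1 + 2×1 = 5; r[2] = 3×1 + 2×1 + 3×1 = 8; r[3] = 2×1 + 3×1 = 5; r[4] = 3×1 = 3 → [3, 5, 8, 5, 3]. Matches given r = [3, 5, 8, 5, 3], so verified.

Verified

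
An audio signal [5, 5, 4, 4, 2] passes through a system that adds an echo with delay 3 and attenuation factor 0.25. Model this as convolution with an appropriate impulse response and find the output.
Direct-path + delayed-attenuated-path model → impulse response h = [1, 0, 0, 0.25] (1 at lag 0, 0.25 at lag 3). Output y[n] = x[n] + 0.25·x[n - 3] (with x[n] = 0 outside 0..4): y[0] = 5 + 0.25×0 = 5; y[1] = 5 + 0.25×0 = 5; y[2] = 4 + 0.25×0 = 4; y[3] = 4 + 0.25×5 = 5.25; y[4] = 2 + 0.25×5 = 3.25; y[5] = 0 + 0.25×4 = 1.0; y[6] = 0 + 0.25×4 = 1.0; y[7] = 0 + 0.25×2 = 0.5. So y = [5, 5, 4, 5.25, 3.25, 1.0, 1.0, 0.5]

[5, 5, 4, 5.25, 3.25, 1.0, 1.0, 0.5]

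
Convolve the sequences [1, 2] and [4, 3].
y[0] = 1×4 = 4; y[1] = 1×3 + 2×4 = 11; y[2] = 2×3 = 6

[4, 11, 6]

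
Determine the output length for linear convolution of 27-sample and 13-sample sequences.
Linear/full convolution length: m + n - 1 = 27 + 13 - 1 = 39

39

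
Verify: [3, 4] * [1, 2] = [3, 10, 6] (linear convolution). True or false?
Recompute linear convolution of [3, 4] and [1, 2]: y[0] = 3×1 = 3; y[1] = 3×2 + 4×1 = 10; y[2] = 4×2 = 8 → [3, 10, 8]. Compare to given [3, 10, 6]: they differ at index 2: given 6, correct 8, so answer: No

No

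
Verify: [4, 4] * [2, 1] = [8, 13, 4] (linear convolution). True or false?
Recompute linear convolution of [4, 4] and [2, 1]: y[0] = 4×2 = 8; y[1] = 4×1 + 4×2 = 12; y[2] = 4×1 = 4 → [8, 12, 4]. Compare to given [8, 13, 4]: they differ at index 1: given 13, correct 12, so answer: No

No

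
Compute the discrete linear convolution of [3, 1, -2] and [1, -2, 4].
y[0] = 3×1 = 3; y[1] = 3×-2 + 1×1 = -5; y[2] = 3×4 + 1×-2 + -2×1 = 8; y[3] = 1×4 + -2×-2 = 8; y[4] = -2×4 = -8

[3, -5, 8, 8, -8]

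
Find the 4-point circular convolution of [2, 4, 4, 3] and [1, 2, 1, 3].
Use y[k] = Σ_j u[j]·v[(k-j) mod 4]. y[0] = 2×1 + 4×3 + 4×1 + 3×2 = 24; y[1] = 2×2 + 4×1 + 4×3 + 3×1 = 23; y[2] = 2×1 + 4×2 + 4×1 + 3×3 = 23; y[3] = 2×3 + 4×1 + 4×2 + 3×1 = 21. Result: [24, 23, 23, 21]

[24, 23, 23, 21]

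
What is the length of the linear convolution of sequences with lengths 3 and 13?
Linear/full convolution length: m + n - 1 = 3 + 13 - 1 = 15

15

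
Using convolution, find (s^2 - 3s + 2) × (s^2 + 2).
Ascending coefficients: a = [2, -3, 1], b = [2, 0, 1]. c[0] = 2×2 = 4; c[1] = 2×0 + -3×2 = -6; c[2] = 2×1 + -3×0 + 1×2 = 4; c[3] = -3×1 + 1×0 = -3; c[4] = 1×1 = 1. Result coefficients: [4, -6, 4, -3, 1] → s^4 - 3s^3 + 4s^2 - 6s + 4

s^4 - 3s^3 + 4s^2 - 6s + 4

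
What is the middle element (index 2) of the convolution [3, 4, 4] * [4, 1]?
Use y[k] = Σ_i a[i]·b[k-i] at k=2. y[2] = 4×1 + 4×4 = 20

20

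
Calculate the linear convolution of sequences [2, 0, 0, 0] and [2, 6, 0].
y[0] = 2×2 = 4; y[1] = 2×6 + 0×2 = 12; y[2] = 2×0 + 0×6 + 0×2 = 0; y[3] = 0×0 + 0×6 + 0×2 = 0; y[4] = 0×0 + 0×6 = 0; y[5] = 0×0 = 0

[4, 12, 0, 0, 0, 0]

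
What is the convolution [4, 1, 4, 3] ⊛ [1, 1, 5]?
y[0] = 4×1 = 4; y[1] = 4×1 + 1×1 = 5; y[2] = 4×5 + 1×1 + 4×1 = 25; y[3] = 1×5 + 4×1 + 3×1 = 12; y[4] = 4×5 + 3×1 = 23; y[5] = 3×5 = 15

[4, 5, 25, 12, 23, 15]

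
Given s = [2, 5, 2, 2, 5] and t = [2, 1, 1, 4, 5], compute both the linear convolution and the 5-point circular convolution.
Linear: y_lin[0] = 2×2 = 4; y_lin[1] = 2×1 + 5×2 = 12; y_lin[2] = 2×1 + 5×1 + 2×2 = 11; y_lin[3] = 2×4 + 5×1 + 2×1 + 2×2 = 19; y_lin[4] = 2×5 + 5×4 + 2×1 + 2×1 + 5×2 = 44; y_lin[5] = 5×5 + 2×4 + 2×1 + 5×1 = 40; y_lin[6] = 2×5 + 2×4 + 5×1 = 23; y_lin[7] = 2×5 + 5×4 = 30; y_lin[8] = 5×5 = 25 → [4, 12, 11, 19, 44, 40, 23, 30, 25]. Circular (length 5): y[0] = 2×2 + 5×5 + 2×4 + 2×1 + 5×1 = 44; y[1] = 2×1 + 5×2 + 2×5 + 2×4 + 5×1 = 35; y[2] = 2×1 + 5×1 + 2×2 + 2×5 + 5×4 = 41; y[3] = 2×4 + 5×1 + 2×1 + 2×2 + 5×5 = 44; y[4] = 2×5 + 5×4 + 2×1 + 2×1 + 5×2 = 44 → [44, 35, 41, 44, 44]

Linear: [4, 12, 11, 19, 44, 40, 23, 30, 25], Circular: [44, 35, 41, 44, 44]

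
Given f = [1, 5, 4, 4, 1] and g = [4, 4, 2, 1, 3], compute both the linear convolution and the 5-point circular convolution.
Linear: y_lin[0] = 1×4 = 4; y_lin[1] = 1×4 + 5×4 = 24; y_lin[2] = 1×2 + 5×4 + 4×4 = 38; y_lin[3] = 1×1 + 5×2 + 4×4 + 4×4 = 43; y_lin[4] = 1×3 + 5×1 + 4×2 + 4×4 + 1×4 = 36; y_lin[5] = 5×3 + 4×1 + 4×2 + 1×4 = 31; y_lin[6] = 4×3 + 4×1 + 1×2 = 18; y_lin[7] = 4×3 + 1×1 = 13; y_lin[8] = 1×3 = 3 → [4, 24, 38, 43, 36, 31, 18, 13, 3]. Circular (length 5): y[0] = 1×4 + 5×3 + 4×1 + 4×2 + 1×4 = 35; y[1] = 1×4 + 5×4 + 4×3 + 4×1 + 1×2 = 42; y[2] = 1×2 + 5×4 + 4×4 + 4×3 + 1×1 = 51; y[3] = 1×1 + 5×2 + 4×4 + 4×4 + 1×3 = 46; y[4] = 1×3 + 5×1 + 4×2 + 4×4 + 1×4 = 36 → [35, 42, 51, 46, 36]

Linear: [4, 24, 38, 43, 36, 31, 18, 13, 3], Circular: [35, 42, 51, 46, 36]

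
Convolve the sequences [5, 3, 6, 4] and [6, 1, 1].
y[0] = 5×6 = 30; y[1] = 5×1 + 3×6 = 23; y[2] = 5×1 + 3×1 + 6×6 = 44; y[3] = 3×1 + 6×1 + 4×6 = 33; y[4] = 6×1 + 4×1 = 10; y[5] = 4×1 = 4

[30, 23, 44, 33, 10, 4]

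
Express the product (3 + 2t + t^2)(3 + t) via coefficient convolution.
Ascending coefficients: a = [3, 2, 1], b = [3, 1]. c[0] = 3×3 = 9; c[1] = 3×1 + 2×3 = 9; c[2] = 2×1 + 1×3 = 5; c[3] = 1×1 = 1. Result coefficients: [9, 9, 5, 1] → 9 + 9t + 5t^2 + t^3

9 + 9t + 5t^2 + t^3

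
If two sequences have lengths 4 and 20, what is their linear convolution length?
Linear/full convolution length: m + n - 1 = 4 + 20 - 1 = 23

23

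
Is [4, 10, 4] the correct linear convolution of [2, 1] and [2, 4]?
Recompute linear convolution of [2, 1] and [2, 4]: y[0] = 2×2 = 4; y[1] = 2×4 + 1×2 = 10; y[2] = 1×4 = 4 → [4, 10, 4]. Given [4, 10, 4] matches, so answer: Yes

Yes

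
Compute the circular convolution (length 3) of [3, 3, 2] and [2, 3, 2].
Use y[k] = Σ_j x[j]·h[(k-j) mod 3]. y[0] = 3×2 + 3×2 + 2×3 = 18; y[1] = 3×3 + 3×2 + 2×2 = 19; y[2] = 3×2 + 3×3 + 2×2 = 19. Result: [18, 19, 19]

[18, 19, 19]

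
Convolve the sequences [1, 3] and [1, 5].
y[0] = 1×1 = 1; y[1] = 1×5 + 3×1 = 8; y[2] = 3×5 = 15

[1, 8, 15]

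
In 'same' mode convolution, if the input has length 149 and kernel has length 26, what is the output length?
'Same' mode returns an output with the same length as the input: 149

149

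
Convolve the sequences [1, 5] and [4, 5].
y[0] = 1×4 = 4; y[1] = 1×5 + 5×4 = 25; y[2] = 5×5 = 25

[4, 25, 25]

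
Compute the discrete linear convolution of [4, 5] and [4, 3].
y[0] = 4×4 = 16; y[1] = 4×3 + 5×4 = 32; y[2] = 5×3 = 15

[16, 32, 15]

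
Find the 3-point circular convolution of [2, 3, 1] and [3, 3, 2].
Use y[k] = Σ_j a[j]·b[(k-j) mod 3]. y[0] = 2×3 + 3×2 + 1×3 = 15; y[1] = 2×3 + 3×3 + 1×2 = 17; y[2] = 2×2 + 3×3 + 1×3 = 16. Result: [15, 17, 16]

[15, 17, 16]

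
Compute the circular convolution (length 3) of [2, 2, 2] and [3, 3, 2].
Use y[k] = Σ_j a[j]·b[(k-j) mod 3]. y[0] = 2×3 + 2×2 + 2×3 = 16; y[1] = 2×3 + 2×3 + 2×2 = 16; y[2] = 2×2 + 2×3 + 2×3 = 16. Result: [16, 16, 16]

[16, 16, 16]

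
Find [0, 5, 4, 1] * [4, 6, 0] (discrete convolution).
y[0] = 0×4 = 0; y[1] = 0×6 + 5×4 = 20; y[2] = 0×0 + 5×6 + 4×4 = 46; y[3] = 5×0 + 4×6 + 1×4 = 28; y[4] = 4×0 + 1×6 = 6; y[5] = 1×0 = 0

[0, 20, 46, 28, 6, 0]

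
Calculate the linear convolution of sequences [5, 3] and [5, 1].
y[0] = 5×5 = 25; y[1] = 5×1 + 3×5 = 20; y[2] = 3×1 = 3

[25, 20, 3]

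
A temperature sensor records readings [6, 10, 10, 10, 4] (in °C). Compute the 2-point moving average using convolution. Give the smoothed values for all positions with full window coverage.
2-point moving average kernel = [1, 1]. Apply in 'valid' mode (full window coverage): avg[0] = (6 + 10) / 2 = 8.0; avg[1] = (10 + 10) / 2 = 10.0; avg[2] = (10 + 10) / 2 = 10.0; avg[3] = (10 + 4) / 2 = 7.0. Smoothed values: [8.0, 10.0, 10.0, 7.0]

[8.0, 10.0, 10.0, 7.0]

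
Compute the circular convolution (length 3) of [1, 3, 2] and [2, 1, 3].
Use y[k] = Σ_j x[j]·h[(k-j) mod 3]. y[0] = 1×2 + 3×3 + 2×1 = 13; y[1] = 1×1 + 3×2 + 2×3 = 13; y[2] = 1×3 + 3×1 + 2×2 = 10. Result: [13, 13, 10]

[13, 13, 10]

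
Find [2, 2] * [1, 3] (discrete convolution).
y[0] = 2×1 = 2; y[1] = 2×3 + 2×1 = 8; y[2] = 2×3 = 6

[2, 8, 6]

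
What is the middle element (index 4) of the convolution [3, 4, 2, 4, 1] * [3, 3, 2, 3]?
Use y[k] = Σ_i a[i]·b[k-i] at k=4. y[4] = 4×3 + 2×2 + 4×3 + 1×3 = 31

31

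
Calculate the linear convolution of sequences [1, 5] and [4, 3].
y[0] = 1×4 = 4; y[1] = 1×3 + 5×4 = 23; y[2] = 5×3 = 15

[4, 23, 15]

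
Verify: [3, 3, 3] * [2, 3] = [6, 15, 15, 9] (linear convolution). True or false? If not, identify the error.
Recompute linear convolution of [3, 3, 3] and [2, 3]: y[0] = 3×2 = 6; y[1] = 3×3 + 3×2 = 15; y[2] = 3×3 + 3×2 = 15; y[3] = 3×3 = 9 → [6, 15, 15, 9]. Given [6, 15, 15, 9] matches, so answer: Yes

Yes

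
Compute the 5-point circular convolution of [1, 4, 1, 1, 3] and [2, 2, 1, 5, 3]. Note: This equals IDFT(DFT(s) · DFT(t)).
Either evaluate y[k] = Σ_j s[j]·t[(k-j) mod 5] directly, or use IDFT(DFT(s) · DFT(t)). y[0] = 1×2 + 4×3 + 1×5 + 1×1 + 3×2 = 26; y[1] = 1×2 + 4×2 + 1×3 + 1×5 + 3×1 = 21; y[2] = 1×1 + 4×2 + 1×2 + 1×3 + 3×5 = 29; y[3] = 1×5 + 4×1 + 1×2 + 1×2 + 3×3 = 22; y[4] = 1×3 + 4×5 + 1×1 + 1×2 + 3×2 = 32. Result: [26, 21, 29, 22, 32]

[26, 21, 29, 22, 32]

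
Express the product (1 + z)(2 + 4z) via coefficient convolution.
Ascending coefficients: a = [1, 1], b = [2, 4]. c[0] = 1×2 = 2; c[1] = 1×4 + 1×2 = 6; c[2] = 1×4 = 4. Result coefficients: [2, 6, 4] → 2 + 6z + 4z^2

2 + 6z + 4z^2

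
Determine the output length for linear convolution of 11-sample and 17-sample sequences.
Linear/full convolution length: m + n - 1 = 11 + 17 - 1 = 27

27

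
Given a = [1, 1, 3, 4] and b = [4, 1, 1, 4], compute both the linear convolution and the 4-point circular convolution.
Linear: y_lin[0] = 1×4 = 4; y_lin[1] = 1×1 + 1×4 = 5; y_lin[2] = 1×1 + 1×1 + 3×4 = 14; y_lin[3] = 1×4 + 1×1 + 3×1 + 4×4 = 24; y_lin[4] = 1×4 + 3×1 + 4×1 = 11; y_lin[5] = 3×4 + 4×1 = 16; y_lin[6] = 4×4 = 16 → [4, 5, 14, 24, 11, 16, 16]. Circular (length 4): y[0] = 1×4 + 1×4 + 3×1 + 4×1 = 15; y[1] = 1×1 + 1×4 + 3×4 + 4×1 = 21; y[2] = 1×1 + 1×1 + 3×4 + 4×4 = 30; y[3] = 1×4 + 1×1 + 3×1 + 4×4 = 24 → [15, 21, 30, 24]

Linear: [4, 5, 14, 24, 11, 16, 16], Circular: [15, 21, 30, 24]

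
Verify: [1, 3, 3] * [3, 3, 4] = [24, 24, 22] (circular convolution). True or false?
Recompute circular convolution of [1, 3, 3] and [3, 3, 4]: y[0] = 1×3 + 3×4 + 3×3 = 24; y[1] = 1×3 + 3×3 + 3×4 = 24; y[2] = 1×4 + 3×3 + 3×3 = 22 → [24, 24, 22]. Given [24, 24, 22] matches, so answer: Yes

Yes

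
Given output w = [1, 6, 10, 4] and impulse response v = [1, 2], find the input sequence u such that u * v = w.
Deconvolve w=[1, 6, 10, 4] by v=[1, 2]. Since v[0]=1, solve forward: u[0] = w[0] / 1 = 1; u[1] = (w[1] - 1×2) / 1 = 4; u[2] = (w[2] - 4×2) / 1 = 2. So u = [1, 4, 2]. Check by forward convolution: w[0] = 1×1 = 1; w[1] = 1×2 + 4×1 = 6; w[2] = 4×2 + 2×1 = 10; w[3] = 2×2 = 4

[1, 4, 2]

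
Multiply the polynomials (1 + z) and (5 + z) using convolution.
Ascending coefficients: a = [1, 1], b = [5, 1]. c[0] = 1×5 = 5; c[1] = 1×1 + 1×5 = 6; c[2] = 1×1 = 1. Result coefficients: [5, 6, 1] → 5 + 6z + z^2

5 + 6z + z^2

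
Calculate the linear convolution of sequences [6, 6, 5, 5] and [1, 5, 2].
y[0] = 6×1 = 6; y[1] = 6×5 + 6×1 = 36; y[2] = 6×2 + 6×5 + 5×1 = 47; y[3] = 6×2 + 5×5 + 5×1 = 42; y[4] = 5×2 + 5×5 = 35; y[5] = 5×2 = 10

[6, 36, 47, 42, 35, 10]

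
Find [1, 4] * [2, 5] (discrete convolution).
y[0] = 1×2 = 2; y[1] = 1×5 + 4×2 = 13; y[2] = 4×5 = 20

[2, 13, 20]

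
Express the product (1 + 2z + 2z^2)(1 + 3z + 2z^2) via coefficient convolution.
Ascending coefficients: a = [1, 2, 2], b = [1, 3, 2]. c[0] = 1×1 = 1; c[1] = 1×3 + 2×1 = 5; c[2] = 1×2 + 2×3 + 2×1 = 10; c[3] = 2×2 + 2×3 = 10; c[4] = 2×2 = 4. Result coefficients: [1, 5, 10, 10, 4] → 1 + 5z + 10z^2 + 10z^3 + 4z^4

1 + 5z + 10z^2 + 10z^3 + 4z^4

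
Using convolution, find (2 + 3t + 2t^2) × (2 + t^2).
Ascending coefficients: a = [2, 3, 2], b = [2, 0, 1]. c[0] = 2×2 = 4; c[1] = 2×0 + 3×2 = 6; c[2] = 2×1 + 3×0 + 2×2 = 6; c[3] = 3×1 + 2×0 = 3; c[4] = 2×1 = 2. Result coefficients: [4, 6, 6, 3, 2] → 4 + 6t + 6t^2 + 3t^3 + 2t^4

4 + 6t + 6t^2 + 3t^3 + 2t^4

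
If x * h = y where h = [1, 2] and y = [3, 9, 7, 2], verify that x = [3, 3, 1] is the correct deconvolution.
Forward-compute [3, 3, 1] * [1, 2]: y[0] = 3×1 = 3; y[1] = 3×2 + 3×1 = 9; y[2] = 3×2 + 1×1 = 7; y[3] = 1×2 = 2 → [3, 9, 7, 2]. Matches given y = [3, 9, 7, 2], so verified.

Verified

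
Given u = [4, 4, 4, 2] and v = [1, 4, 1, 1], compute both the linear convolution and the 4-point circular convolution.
Linear: y_lin[0] = 4×1 = 4; y_lin[1] = 4×4 + 4×1 = 20; y_lin[2] = 4×1 + 4×4 + 4×1 = 24; y_lin[3] = 4×1 + 4×1 + 4×4 + 2×1 = 26; y_lin[4] = 4×1 + 4×1 + 2×4 = 16; y_lin[5] = 4×1 + 2×1 = 6; y_lin[6] = 2×1 = 2 → [4, 20, 24, 26, 16, 6, 2]. Circular (length 4): y[0] = 4×1 + 4×1 + 4×1 + 2×4 = 20; y[1] = 4×4 + 4×1 + 4×1 + 2×1 = 26; y[2] = 4×1 + 4×4 + 4×1 + 2×1 = 26; y[3] = 4×1 + 4×1 + 4×4 + 2×1 = 26 → [20, 26, 26, 26]

Linear: [4, 20, 24, 26, 16, 6, 2], Circular: [20, 26, 26, 26]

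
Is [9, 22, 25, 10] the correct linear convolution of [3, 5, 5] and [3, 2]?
Recompute linear convolution of [3, 5, 5] and [3, 2]: y[0] = 3×3 = 9; y[1] = 3×2 + 5×3 = 21; y[2] = 5×2 + 5×3 = 25; y[3] = 5×2 = 10 → [9, 21, 25, 10]. Compare to given [9, 22, 25, 10]: they differ at index 1: given 22, correct 21, so answer: No

No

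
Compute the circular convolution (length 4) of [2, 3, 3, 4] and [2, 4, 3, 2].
Use y[k] = Σ_j x[j]·h[(k-j) mod 4]. y[0] = 2×2 + 3×2 + 3×3 + 4×4 = 35; y[1] = 2×4 + 3×2 + 3×2 + 4×3 = 32; y[2] = 2×3 + 3×4 + 3×2 + 4×2 = 32; y[3] = 2×2 + 3×3 + 3×4 + 4×2 = 33. Result: [35, 32, 32, 33]

[35, 32, 32, 33]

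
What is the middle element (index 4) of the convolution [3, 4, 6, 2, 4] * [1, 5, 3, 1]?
Use y[k] = Σ_i a[i]·b[k-i] at k=4. y[4] = 4×1 + 6×3 + 2×5 + 4×1 = 36

36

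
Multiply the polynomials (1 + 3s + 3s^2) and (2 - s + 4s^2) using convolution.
Ascending coefficients: a = [1, 3, 3], b = [2, -1, 4]. c[0] = 1×2 = 2; c[1] = 1×-1 + 3×2 = 5; c[2] = 1×4 + 3×-1 + 3×2 = 7; c[3] = 3×4 + 3×-1 = 9; c[4] = 3×4 = 12. Result coefficients: [2, 5, 7, 9, 12] → 2 + 5s + 7s^2 + 9s^3 + 12s^4

2 + 5s + 7s^2 + 9s^3 + 12s^4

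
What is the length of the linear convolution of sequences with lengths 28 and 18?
Linear/full convolution length: m + n - 1 = 28 + 18 - 1 = 45

45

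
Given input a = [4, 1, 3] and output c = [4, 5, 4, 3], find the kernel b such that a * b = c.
Output length 4 = len(a) + len(b) - 1 ⇒ len(b) = 2. Solve b forward using b[k] = (c[k] - Σ_{i≥1} a[i]·b[k-i]) / a[0]: b[0] = c[0] / a[0] = 4 / 4 = 1; b[1] = (c[1] - 1×1) / a[0] = (5 - 1×1) / 4 = 1. So b = [1, 1]. Forward-check [4, 1, 3] * [1, 1]: c[0] = 4×1 = 4; c[1] = 4×1 + 1×1 = 5; c[2] = 1×1 + 3×1 = 4; c[3] = 3×1 = 3 → [4, 5, 4, 3] ✓

[1, 1]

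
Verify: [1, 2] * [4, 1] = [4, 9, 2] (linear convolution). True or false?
Recompute linear convolution of [1, 2] and [4, 1]: y[0] = 1×4 = 4; y[1] = 1×1 + 2×4 = 9; y[2] = 2×1 = 2 → [4, 9, 2]. Given [4, 9, 2] matches, so answer: Yes

Yes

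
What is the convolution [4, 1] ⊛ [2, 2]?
y[0] = 4×2 = 8; y[1] = 4×2 + 1×2 = 10; y[2] = 1×2 = 2

[8, 10, 2]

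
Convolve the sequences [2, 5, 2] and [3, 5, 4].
y[0] = 2×3 = 6; y[1] = 2×5 + 5×3 = 25; y[2] = 2×4 + 5×5 + 2×3 = 39; y[3] = 5×4 + 2×5 = 30; y[4] = 2×4 = 8

[6, 25, 39, 30, 8]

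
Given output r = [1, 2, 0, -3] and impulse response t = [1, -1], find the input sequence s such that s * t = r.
Deconvolve r=[1, 2, 0, -3] by t=[1, -1]. Since t[0]=1, solve forward: s[0] = r[0] / 1 = 1; s[1] = (r[1] - 1×-1) / 1 = 3; s[2] = (r[2] - 3×-1) / 1 = 3. So s = [1, 3, 3]. Check by forward convolution: r[0] = 1×1 = 1; r[1] = 1×-1 + 3×1 = 2; r[2] = 3×-1 + 3×1 = 0; r[3] = 3×-1 = -3

[1, 3, 3]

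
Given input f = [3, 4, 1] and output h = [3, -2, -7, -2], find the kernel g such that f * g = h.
Output length 4 = len(f) + len(g) - 1 ⇒ len(g) = 2. Solve g forward using g[k] = (h[k] - Σ_{i≥1} f[i]·g[k-i]) / f[0]: g[0] = h[0] / f[0] = 3 / 3 = 1; g[1] = (h[1] - 4×1) / f[0] = (-2 - 4×1) / 3 = -2. So g = [1, -2]. Forward-check [3, 4, 1] * [1, -2]: h[0] = 3×1 = 3; h[1] = 3×-2 + 4×1 = -2; h[2] = 4×-2 + 1×1 = -7; h[3] = 1×-2 = -2 → [3, -2, -7, -2] ✓

[1, -2]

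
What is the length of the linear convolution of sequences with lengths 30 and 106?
Linear/full convolution length: m + n - 1 = 30 + 106 - 1 = 135

135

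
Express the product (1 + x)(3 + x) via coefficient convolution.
Ascending coefficients: a = [1, 1], b = [3, 1]. c[0] = 1×3 = 3; c[1] = 1×1 + 1×3 = 4; c[2] = 1×1 = 1. Result coefficients: [3, 4, 1] → 3 + 4x + x^2

3 + 4x + x^2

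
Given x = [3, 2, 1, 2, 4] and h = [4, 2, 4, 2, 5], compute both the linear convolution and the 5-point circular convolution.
Linear: y_lin[0] = 3×4 = 12; y_lin[1] = 3×2 + 2×4 = 14; y_lin[2] = 3×4 + 2×2 + 1×4 = 20; y_lin[3] = 3×2 + 2×4 + 1×2 + 2×4 = 24; y_lin[4] = 3×5 + 2×2 + 1×4 + 2×2 + 4×4 = 43; y_lin[5] = 2×5 + 1×2 + 2×4 + 4×2 = 28; y_lin[6] = 1×5 + 2×2 + 4×4 = 25; y_lin[7] = 2×5 + 4×2 = 18; y_lin[8] = 4×5 = 20 → [12, 14, 20, 24, 43, 28, 25, 18, 20]. Circular (length 5): y[0] = 3×4 + 2×5 + 1×2 + 2×4 + 4×2 = 40; y[1] = 3×2 + 2×4 + 1×5 + 2×2 + 4×4 = 39; y[2] = 3×4 + 2×2 + 1×4 + 2×5 + 4×2 = 38; y[3] = 3×2 + 2×4 + 1×2 + 2×4 + 4×5 = 44; y[4] = 3×5 + 2×2 + 1×4 + 2×2 + 4×4 = 43 → [40, 39, 38, 44, 43]

Linear: [12, 14, 20, 24, 43, 28, 25, 18, 20], Circular: [40, 39, 38, 44, 43]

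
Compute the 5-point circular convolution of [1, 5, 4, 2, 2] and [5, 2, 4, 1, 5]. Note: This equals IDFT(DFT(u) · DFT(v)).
Either evaluate y[k] = Σ_j u[j]·v[(k-j) mod 5] directly, or use IDFT(DFT(u) · DFT(v)). y[0] = 1×5 + 5×5 + 4×1 + 2×4 + 2×2 = 46; y[1] = 1×2 + 5×5 + 4×5 + 2×1 + 2×4 = 57; y[2] = 1×4 + 5×2 + 4×5 + 2×5 + 2×1 = 46; y[3] = 1×1 + 5×4 + 4×2 + 2×5 + 2×5 = 49; y[4] = 1×5 + 5×1 + 4×4 + 2×2 + 2×5 = 40. Result: [46, 57, 46, 49, 40]

[46, 57, 46, 49, 40]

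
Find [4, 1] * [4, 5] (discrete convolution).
y[0] = 4×4 = 16; y[1] = 4×5 + 1×4 = 24; y[2] = 1×5 = 5

[16, 24, 5]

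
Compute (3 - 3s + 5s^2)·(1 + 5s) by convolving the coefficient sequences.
Ascending coefficients: a = [3, -3, 5], b = [1, 5]. c[0] = 3×1 = 3; c[1] = 3×5 + -3×1 = 12; c[2] = -3×5 + 5×1 = -10; c[3] = 5×5 = 25. Result coefficients: [3, 12, -10, 25] → 3 + 12s - 10s^2 + 25s^3

3 + 12s - 10s^2 + 25s^3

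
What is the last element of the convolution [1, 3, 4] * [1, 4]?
Use y[k] = Σ_i a[i]·b[k-i] at k=3. y[3] = 4×4 = 16

16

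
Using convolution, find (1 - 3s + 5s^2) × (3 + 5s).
Ascending coefficients: a = [1, -3, 5], b = [3, 5]. c[0] = 1×3 = 3; c[1] = 1×5 + -3×3 = -4; c[2] = -3×5 + 5×3 = 0; c[3] = 5×5 = 25. Result coefficients: [3, -4, 0, 25] → 3 - 4s + 25s^3

3 - 4s + 25s^3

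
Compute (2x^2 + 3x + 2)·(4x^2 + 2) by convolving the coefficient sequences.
Ascending coefficients: a = [2, 3, 2], b = [2, 0, 4]. c[0] = 2×2 = 4; c[1] = 2×0 + 3×2 = 6; c[2] = 2×4 + 3×0 + 2×2 = 12; c[3] = 3×4 + 2×0 = 12; c[4] = 2×4 = 8. Result coefficients: [4, 6, 12, 12, 8] → 8x^4 + 12x^3 + 12x^2 + 6x + 4

8x^4 + 12x^3 + 12x^2 + 6x + 4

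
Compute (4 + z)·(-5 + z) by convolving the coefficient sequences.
Ascending coefficients: a = [4, 1], b = [-5, 1]. c[0] = 4×-5 = -20; c[1] = 4×1 + 1×-5 = -1; c[2] = 1×1 = 1. Result coefficients: [-20, -1, 1] → -20 - z + z^2

-20 - z + z^2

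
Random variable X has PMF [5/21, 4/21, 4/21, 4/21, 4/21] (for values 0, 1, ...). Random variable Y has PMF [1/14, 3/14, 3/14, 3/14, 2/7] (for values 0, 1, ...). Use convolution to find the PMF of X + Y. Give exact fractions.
P(X+Y=k) = Σ_i P(X=i)·P(Y=k-i) — a convolution of [5/21, 4/21, 4/21, 4/21, 4/21] and [1/14, 3/14, 3/14, 3/14, 2/7]. P(X+Y=0) = (5/21)×(1/14) = 5/294; P(X+Y=1) = (5/21)×(3/14) + (4/21)×(1/14) = 5/98 + 2/147 = 19/294; P(X+Y=2) = (5/21)×(3/14) + (4/21)×(3/14) + (4/21)×(1/14) = 5/98 + 2/49 + 2/147 = 31/294; P(X+Y=3) = (5/21)×(3/14) + (4/21)×(3/14) + (4/21)×(3/14) + (4/21)×(1/14) = 5/98 + 2/49 + 2/49 + 2/147 = 43/294; P(X+Y=4) = (5/21)×(2/7) + (4/21)×(3/14) + (4/21)×(3/14) + (4/21)×(3/14) + (4/21)×(1/14) = 10/147 + 2/49 + 2/49 + 2/49 + 2/147 = 10/49; P(X+Y=5) = (4/21)×(2/7) + (4/21)×(3/14) + (4/21)×(3/14) + (4/21)×(3/14) = 8/147 + 2/49 + 2/49 + 2/49 = 26/147; P(X+Y=6) = (4/21)×(2/7) + (4/21)×(3/14) + (4/21)×(3/14) = 8/147 + 2/49 + 2/49 = 20/147; P(X+Y=7) = (4/21)×(2/7) + (4/21)×(3/14) = 8/147 + 2/49 = 2/21; P(X+Y=8) = (4/21)×(2/7) = 8/147. PMF: [5/294, 19/294, 31/294, 43/294, 10/49, 26/147, 20/147, 2/21, 8/147] (sums to 1 ✓)

[5/294, 19/294, 31/294, 43/294, 10/49, 26/147, 20/147, 2/21, 8/147]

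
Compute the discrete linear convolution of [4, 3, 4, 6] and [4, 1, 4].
y[0] = 4×4 = 16; y[1] = 4×1 + 3×4 = 16; y[2] = 4×4 + 3×1 + 4×4 = 35; y[3] = 3×4 + 4×1 + 6×4 = 40; y[4] = 4×4 + 6×1 = 22; y[5] = 6×4 = 24

[16, 16, 35, 40, 22, 24]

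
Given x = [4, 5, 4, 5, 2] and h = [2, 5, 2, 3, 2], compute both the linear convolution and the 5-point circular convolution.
Linear: y_lin[0] = 4×2 = 8; y_lin[1] = 4×5 + 5×2 = 30; y_lin[2] = 4×2 + 5×5 + 4×2 = 41; y_lin[3] = 4×3 + 5×2 + 4×5 + 5×2 = 52; y_lin[4] = 4×2 + 5×3 + 4×2 + 5×5 + 2×2 = 60; y_lin[5] = 5×2 + 4×3 + 5×2 + 2×5 = 42; y_lin[6] = 4×2 + 5×3 + 2×2 = 27; y_lin[7] = 5×2 + 2×3 = 16; y_lin[8] = 2×2 = 4 → [8, 30, 41, 52, 60, 42, 27, 16, 4]. Circular (length 5): y[0] = 4×2 + 5×2 + 4×3 + 5×2 + 2×5 = 50; y[1] = 4×5 + 5×2 + 4×2 + 5×3 + 2×2 = 57; y[2] = 4×2 + 5×5 + 4×2 + 5×2 + 2×3 = 57; y[3] = 4×3 + 5×2 + 4×5 + 5×2 + 2×2 = 56; y[4] = 4×2 + 5×3 + 4×2 + 5×5 + 2×2 = 60 → [50, 57, 57, 56, 60]

Linear: [8, 30, 41, 52, 60, 42, 27, 16, 4], Circular: [50, 57, 57, 56, 60]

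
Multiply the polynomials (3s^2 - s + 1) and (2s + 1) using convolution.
Ascending coefficients: a = [1, -1, 3], b = [1, 2]. c[0] = 1×1 = 1; c[1] = 1×2 + -1×1 = 1; c[2] = -1×2 + 3×1 = 1; c[3] = 3×2 = 6. Result coefficients: [1, 1, 1, 6] → 6s^3 + s^2 + s + 1

6s^3 + s^2 + s + 1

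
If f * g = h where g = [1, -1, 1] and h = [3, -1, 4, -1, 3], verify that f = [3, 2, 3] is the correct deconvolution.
Forward-compute [3, 2, 3] * [1, -1, 1]: h[0] = 3×1 = 3; h[1] = 3×-1 + 2×1 = -1; h[2] = 3×1 + 2×-1 + 3×1 = 4; h[3] = 2×1 + 3×-1 = -1; h[4] = 3×1 = 3 → [3, -1, 4, -1, 3]. Matches given h = [3, -1, 4, -1, 3], so verified.

Verified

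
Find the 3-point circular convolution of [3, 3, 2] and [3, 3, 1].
Use y[k] = Σ_j f[j]·g[(k-j) mod 3]. y[0] = 3×3 + 3×1 + 2×3 = 18; y[1] = 3×3 + 3×3 + 2×1 = 20; y[2] = 3×1 + 3×3 + 2×3 = 18. Result: [18, 20, 18]

[18, 20, 18]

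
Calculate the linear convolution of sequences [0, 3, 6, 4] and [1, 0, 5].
y[0] = 0×1 = 0; y[1] = 0×0 + 3×1 = 3; y[2] = 0×5 + 3×0 + 6×1 = 6; y[3] = 3×5 + 6×0 + 4×1 = 19; y[4] = 6×5 + 4×0 = 30; y[5] = 4×5 = 20

[0, 3, 6, 19, 30, 20]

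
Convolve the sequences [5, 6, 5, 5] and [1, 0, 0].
y[0] = 5×1 = 5; y[1] = 5×0 + 6×1 = 6; y[2] = 5×0 + 6×0 + 5×1 = 5; y[3] = 6×0 + 5×0 + 5×1 = 5; y[4] = 5×0 + 5×0 = 0; y[5] = 5×0 = 0

[5, 6, 5, 5, 0, 0]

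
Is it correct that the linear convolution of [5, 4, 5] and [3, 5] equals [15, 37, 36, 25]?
Recompute linear convolution of [5, 4, 5] and [3, 5]: y[0] = 5×3 = 15; y[1] = 5×5 + 4×3 = 37; y[2] = 4×5 + 5×3 = 35; y[3] = 5×5 = 25 → [15, 37, 35, 25]. Compare to given [15, 37, 36, 25]: they differ at index 2: given 36, correct 35, so answer: No

No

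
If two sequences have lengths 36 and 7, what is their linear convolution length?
Linear/full convolution length: m + n - 1 = 36 + 7 - 1 = 42

42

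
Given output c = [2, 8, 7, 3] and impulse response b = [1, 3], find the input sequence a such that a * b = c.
Deconvolve c=[2, 8, 7, 3] by b=[1, 3]. Since b[0]=1, solve forward: a[0] = c[0] / 1 = 2; a[1] = (c[1] - 2×3) / 1 = 2; a[2] = (c[2] - 2×3) / 1 = 1. So a = [2, 2, 1]. Check by forward convolution: c[0] = 2×1 = 2; c[1] = 2×3 + 2×1 = 8; c[2] = 2×3 + 1×1 = 7; c[3] = 1×3 = 3

[2, 2, 1]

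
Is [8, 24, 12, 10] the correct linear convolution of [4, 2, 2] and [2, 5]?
Recompute linear convolution of [4, 2, 2] and [2, 5]: y[0] = 4×2 = 8; y[1] = 4×5 + 2×2 = 24; y[2] = 2×5 + 2×2 = 14; y[3] = 2×5 = 10 → [8, 24, 14, 10]. Compare to given [8, 24, 12, 10]: they differ at index 2: given 12, correct 14, so answer: No

No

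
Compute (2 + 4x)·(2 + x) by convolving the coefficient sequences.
Ascending coefficients: a = [2, 4], b = [2, 1]. c[0] = 2×2 = 4; c[1] = 2×1 + 4×2 = 10; c[2] = 4×1 = 4. Result coefficients: [4, 10, 4] → 4 + 10x + 4x^2

4 + 10x + 4x^2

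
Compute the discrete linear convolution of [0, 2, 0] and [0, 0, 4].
y[0] = 0×0 = 0; y[1] = 0×0 + 2×0 = 0; y[2] = 0×4 + 2×0 + 0×0 = 0; y[3] = 2×4 + 0×0 = 8; y[4] = 0×4 = 0

[0, 0, 0, 8, 0]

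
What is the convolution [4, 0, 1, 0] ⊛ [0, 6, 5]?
y[0] = 4×0 = 0; y[1] = 4×6 + 0×0 = 24; y[2] = 4×5 + 0×6 + 1×0 = 20; y[3] = 0×5 + 1×6 + 0×0 = 6; y[4] = 1×5 + 0×6 = 5; y[5] = 0×5 = 0

[0, 24, 20, 6, 5, 0]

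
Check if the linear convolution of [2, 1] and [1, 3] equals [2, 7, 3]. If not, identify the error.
Recompute linear convolution of [2, 1] and [1, 3]: y[0] = 2×1 = 2; y[1] = 2×3 + 1×1 = 7; y[2] = 1×3 = 3 → [2, 7, 3]. Given [2, 7, 3] matches, so answer: Yes

Yes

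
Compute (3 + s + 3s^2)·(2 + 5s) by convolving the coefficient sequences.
Ascending coefficients: a = [3, 1, 3], b = [2, 5]. c[0] = 3×2 = 6; c[1] = 3×5 + 1×2 = 17; c[2] = 1×5 + 3×2 = 11; c[3] = 3×5 = 15. Result coefficients: [6, 17, 11, 15] → 6 + 17s + 11s^2 + 15s^3

6 + 17s + 11s^2 + 15s^3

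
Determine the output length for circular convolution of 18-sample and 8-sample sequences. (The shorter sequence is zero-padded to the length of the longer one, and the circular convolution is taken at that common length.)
Circular convolution (zero-padding the shorter input) has length max(m, n) = max(18, 8) = 18

18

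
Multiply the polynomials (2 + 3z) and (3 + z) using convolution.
Ascending coefficients: a = [2, 3], b = [3, 1]. c[0] = 2×3 = 6; c[1] = 2×1 + 3×3 = 11; c[2] = 3×1 = 3. Result coefficients: [6, 11, 3] → 6 + 11z + 3z^2

6 + 11z + 3z^2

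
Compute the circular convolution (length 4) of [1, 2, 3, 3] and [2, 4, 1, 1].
Use y[k] = Σ_j f[j]·g[(k-j) mod 4]. y[0] = 1×2 + 2×1 + 3×1 + 3×4 = 19; y[1] = 1×4 + 2×2 + 3×1 + 3×1 = 14; y[2] = 1×1 + 2×4 + 3×2 + 3×1 = 18; y[3] = 1×1 + 2×1 + 3×4 + 3×2 = 21. Result: [19, 14, 18, 21]

[19, 14, 18, 21]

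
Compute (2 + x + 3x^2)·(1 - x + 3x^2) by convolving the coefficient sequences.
Ascending coefficients: a = [2, 1, 3], b = [1, -1, 3]. c[0] = 2×1 = 2; c[1] = 2×-1 + 1×1 = -1; c[2] = 2×3 + 1×-1 + 3×1 = 8; c[3] = 1×3 + 3×-1 = 0; c[4] = 3×3 = 9. Result coefficients: [2, -1, 8, 0, 9] → 2 - x + 8x^2 + 9x^4

2 - x + 8x^2 + 9x^4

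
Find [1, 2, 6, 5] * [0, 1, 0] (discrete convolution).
y[0] = 1×0 = 0; y[1] = 1×1 + 2×0 = 1; y[2] = 1×0 + 2×1 + 6×0 = 2; y[3] = 2×0 + 6×1 + 5×0 = 6; y[4] = 6×0 + 5×1 = 5; y[5] = 5×0 = 0

[0, 1, 2, 6, 5, 0]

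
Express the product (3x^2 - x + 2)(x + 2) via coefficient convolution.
Ascending coefficients: a = [2, -1, 3], b = [2, 1]. c[0] = 2×2 = 4; c[1] = 2×1 + -1×2 = 0; c[2] = -1×1 + 3×2 = 5; c[3] = 3×1 = 3. Result coefficients: [4, 0, 5, 3] → 3x^3 + 5x^2 + 4

3x^3 + 5x^2 + 4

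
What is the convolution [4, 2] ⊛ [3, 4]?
y[0] = 4×3 = 12; y[1] = 4×4 + 2×3 = 22; y[2] = 2×4 = 8

[12, 22, 8]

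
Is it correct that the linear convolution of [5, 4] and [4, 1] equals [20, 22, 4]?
Recompute linear convolution of [5, 4] and [4, 1]: y[0] = 5×4 = 20; y[1] = 5×1 + 4×4 = 21; y[2] = 4×1 = 4 → [20, 21, 4]. Compare to given [20, 22, 4]: they differ at index 1: given 22, correct 21, so answer: No

No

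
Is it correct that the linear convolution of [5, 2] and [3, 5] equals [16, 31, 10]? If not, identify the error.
Recompute linear convolution of [5, 2] and [3, 5]: y[0] = 5×3 = 15; y[1] = 5×5 + 2×3 = 31; y[2] = 2×5 = 10 → [15, 31, 10]. Compare to given [16, 31, 10]: they differ at index 0: given 16, correct 15, so answer: No

No. Error at index 0: given 16, correct 15.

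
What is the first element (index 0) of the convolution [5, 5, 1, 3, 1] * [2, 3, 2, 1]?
Use y[k] = Σ_i a[i]·b[k-i] at k=0. y[0] = 5×2 = 10

10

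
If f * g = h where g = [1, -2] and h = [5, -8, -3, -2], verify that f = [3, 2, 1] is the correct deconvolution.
Forward-compute [3, 2, 1] * [1, -2]: h[0] = 3×1 = 3; h[1] = 3×-2 + 2×1 = -4; h[2] = 2×-2 + 1×1 = -3; h[3] = 1×-2 = -2 → [3, -4, -3, -2]. Does not match given h = [5, -8, -3, -2].

Not verified. [3, 2, 1] * [1, -2] = [3, -4, -3, -2], which differs from [5, -8, -3, -2] at index 0.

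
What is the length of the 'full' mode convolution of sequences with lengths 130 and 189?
Linear/full convolution length: m + n - 1 = 130 + 189 - 1 = 318

318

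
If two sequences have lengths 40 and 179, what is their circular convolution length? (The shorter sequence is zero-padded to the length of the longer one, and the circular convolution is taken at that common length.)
Circular convolution (zero-padding the shorter input) has length max(m, n) = max(40, 179) = 179

179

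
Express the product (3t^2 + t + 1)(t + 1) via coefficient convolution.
Ascending coefficients: a = [1, 1, 3], b = [1, 1]. c[0] = 1×1 = 1; c[1] = 1×1 + 1×1 = 2; c[2] = 1×1 + 3×1 = 4; c[3] = 3×1 = 3. Result coefficients: [1, 2, 4, 3] → 3t^3 + 4t^2 + 2t + 1

3t^3 + 4t^2 + 2t + 1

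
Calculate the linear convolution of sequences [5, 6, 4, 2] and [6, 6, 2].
y[0] = 5×6 = 30; y[1] = 5×6 + 6×6 = 66; y[2] = 5×2 + 6×6 + 4×6 = 70; y[3] = 6×2 + 4×6 + 2×6 = 48; y[4] = 4×2 + 2×6 = 20; y[5] = 2×2 = 4

[30, 66, 70, 48, 20, 4]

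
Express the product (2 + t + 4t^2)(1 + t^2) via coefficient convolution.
Ascending coefficients: a = [2, 1, 4], b = [1, 0, 1]. c[0] = 2×1 = 2; c[1] = 2×0 + 1×1 = 1; c[2] = 2×1 + 1×0 + 4×1 = 6; c[3] = 1×1 + 4×0 = 1; c[4] = 4×1 = 4. Result coefficients: [2, 1, 6, 1, 4] → 2 + t + 6t^2 + t^3 + 4t^4

2 + t + 6t^2 + t^3 + 4t^4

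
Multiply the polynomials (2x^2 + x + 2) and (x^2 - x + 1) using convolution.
Ascending coefficients: a = [2, 1, 2], b = [1, -1, 1]. c[0] = 2×1 = 2; c[1] = 2×-1 + 1×1 = -1; c[2] = 2×1 + 1×-1 + 2×1 = 3; c[3] = 1×1 + 2×-1 = -1; c[4] = 2×1 = 2. Result coefficients: [2, -1, 3, -1, 2] → 2x^4 - x^3 + 3x^2 - x + 2

2x^4 - x^3 + 3x^2 - x + 2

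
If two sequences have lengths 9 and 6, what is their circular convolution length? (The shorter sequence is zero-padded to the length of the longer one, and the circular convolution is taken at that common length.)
Circular convolution (zero-padding the shorter input) has length max(m, n) = max(9, 6) = 9

9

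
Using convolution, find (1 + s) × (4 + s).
Ascending coefficients: a = [1, 1], b = [4, 1]. c[0] = 1×4 = 4; c[1] = 1×1 + 1×4 = 5; c[2] = 1×1 = 1. Result coefficients: [4, 5, 1] → 4 + 5s + s^2

4 + 5s + s^2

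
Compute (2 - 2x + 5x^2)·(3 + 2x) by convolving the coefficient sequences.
Ascending coefficients: a = [2, -2, 5], b = [3, 2]. c[0] = 2×3 = 6; c[1] = 2×2 + -2×3 = -2; c[2] = -2×2 + 5×3 = 11; c[3] = 5×2 = 10. Result coefficients: [6, -2, 11, 10] → 6 - 2x + 11x^2 + 10x^3

6 - 2x + 11x^2 + 10x^3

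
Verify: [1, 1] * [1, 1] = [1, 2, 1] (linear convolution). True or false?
Recompute linear convolution of [1, 1] and [1, 1]: y[0] = 1×1 = 1; y[1] = 1×1 + 1×1 = 2; y[2] = 1×1 = 1 → [1, 2, 1]. Given [1, 2, 1] matches, so answer: Yes

Yes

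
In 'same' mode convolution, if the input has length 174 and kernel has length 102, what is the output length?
'Same' mode returns an output with the same length as the input: 174

174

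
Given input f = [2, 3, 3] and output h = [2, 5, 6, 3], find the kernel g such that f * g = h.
Output length 4 = len(f) + len(g) - 1 ⇒ len(g) = 2. Solve g forward using g[k] = (h[k] - Σ_{i≥1} f[i]·g[k-i]) / f[0]: g[0] = h[0] / f[0] = 2 / 2 = 1; g[1] = (h[1] - 3×1) / f[0] = (5 - 3×1) / 2 = 1. So g = [1, 1]. Forward-check [2, 3, 3] * [1, 1]: h[0] = 2×1 = 2; h[1] = 2×1 + 3×1 = 5; h[2] = 3×1 + 3×1 = 6; h[3] = 3×1 = 3 → [2, 5, 6, 3] ✓

[1, 1]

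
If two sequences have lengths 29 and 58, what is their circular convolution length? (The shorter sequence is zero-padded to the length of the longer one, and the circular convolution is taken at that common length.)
Circular convolution (zero-padding the shorter input) has length max(m, n) = max(29, 58) = 58

58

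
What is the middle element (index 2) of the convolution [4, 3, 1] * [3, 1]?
Use y[k] = Σ_i a[i]·b[k-i] at k=2. y[2] = 3×1 + 1×3 = 6

6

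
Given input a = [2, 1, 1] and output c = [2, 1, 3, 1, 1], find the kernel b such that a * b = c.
Output length 5 = len(a) + len(b) - 1 ⇒ len(b) = 3. Solve b forward using b[k] = (c[k] - Σ_{i≥1} a[i]·b[k-i]) / a[0]: b[0] = c[0] / a[0] = 2 / 2 = 1; b[1] = (c[1] - 1×1) / a[0] = (1 - 1×1) / 2 = 0; b[2] = (c[2] - 1×0 - 1×1) / a[0] = (3 - 1×0 - 1×1) / 2 = 1. So b = [1, 0, 1]. Forward-check [2, 1, 1] * [1, 0, 1]: c[0] = 2×1 = 2; c[1] = 2×0 + 1×1 = 1; c[2] = 2×1 + 1×0 + 1×1 = 3; c[3] = 1×1 + 1×0 = 1; c[4] = 1×1 = 1 → [2, 1, 3, 1, 1] ✓

[1, 0, 1]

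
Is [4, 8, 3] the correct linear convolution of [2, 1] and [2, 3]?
Recompute linear convolution of [2, 1] and [2, 3]: y[0] = 2×2 = 4; y[1] = 2×3 + 1×2 = 8; y[2] = 1×3 = 3 → [4, 8, 3]. Given [4, 8, 3] matches, so answer: Yes

Yes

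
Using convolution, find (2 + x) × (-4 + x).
Ascending coefficients: a = [2, 1], b = [-4, 1]. c[0] = 2×-4 = -8; c[1] = 2×1 + 1×-4 = -2; c[2] = 1×1 = 1. Result coefficients: [-8, -2, 1] → -8 - 2x + x^2

-8 - 2x + x^2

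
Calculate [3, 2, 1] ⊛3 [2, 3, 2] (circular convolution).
Use y[k] = Σ_j u[j]·v[(k-j) mod 3]. y[0] = 3×2 + 2×2 + 1×3 = 13; y[1] = 3×3 + 2×2 + 1×2 = 15; y[2] = 3×2 + 2×3 + 1×2 = 14. Result: [13, 15, 14]

[13, 15, 14]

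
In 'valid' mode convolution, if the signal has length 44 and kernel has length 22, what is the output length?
'Valid' mode counts only positions where the kernel fully overlaps the signal: m - n + 1 = 44 - 22 + 1 = 23

23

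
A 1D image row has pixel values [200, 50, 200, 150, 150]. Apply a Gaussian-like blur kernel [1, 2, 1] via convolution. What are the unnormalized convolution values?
Convolve image row [200, 50, 200, 150, 150] with kernel [1, 2, 1]: y[0] = 200×1 = 200; y[1] = 200×2 + 50×1 = 450; y[2] = 200×1 + 50×2 + 200×1 = 500; y[3] = 50×1 + 200×2 + 150×1 = 600; y[4] = 200×1 + 150×2 + 150×1 = 650; y[5] = 150×1 + 150×2 = 450; y[6] = 150×1 = 150 → [200, 450, 500, 600, 650, 450, 150]. Normalization factor = sum(kernel) = 4.

[200, 450, 500, 600, 650, 450, 150]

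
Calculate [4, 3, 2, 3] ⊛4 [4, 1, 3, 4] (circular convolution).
Use y[k] = Σ_j f[j]·g[(k-j) mod 4]. y[0] = 4×4 + 3×4 + 2×3 + 3×1 = 37; y[1] = 4×1 + 3×4 + 2×4 + 3×3 = 33; y[2] = 4×3 + 3×1 + 2×4 + 3×4 = 35; y[3] = 4×4 + 3×3 + 2×1 + 3×4 = 39. Result: [37, 33, 35, 39]

[37, 33, 35, 39]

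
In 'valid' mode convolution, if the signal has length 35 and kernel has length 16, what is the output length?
'Valid' mode counts only positions where the kernel fully overlaps the signal: m - n + 1 = 35 - 16 + 1 = 20

20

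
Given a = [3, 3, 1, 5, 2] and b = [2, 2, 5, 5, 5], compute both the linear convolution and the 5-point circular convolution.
Linear: y_lin[0] = 3×2 = 6; y_lin[1] = 3×2 + 3×2 = 12; y_lin[2] = 3×5 + 3×2 + 1×2 = 23; y_lin[3] = 3×5 + 3×5 + 1×2 + 5×2 = 42; y_lin[4] = 3×5 + 3×5 + 1×5 + 5×2 + 2×2 = 49; y_lin[5] = 3×5 + 1×5 + 5×5 + 2×2 = 49; y_lin[6] = 1×5 + 5×5 + 2×5 = 40; y_lin[7] = 5×5 + 2×5 = 35; y_lin[8] = 2×5 = 10 → [6, 12, 23, 42, 49, 49, 40, 35, 10]. Circular (length 5): y[0] = 3×2 + 3×5 + 1×5 + 5×5 + 2×2 = 55; y[1] = 3×2 + 3×2 + 1×5 + 5×5 + 2×5 = 52; y[2] = 3×5 + 3×2 + 1×2 + 5×5 + 2×5 = 58; y[3] = 3×5 + 3×5 + 1×2 + 5×2 + 2×5 = 52; y[4] = 3×5 + 3×5 + 1×5 + 5×2 + 2×2 = 49 → [55, 52, 58, 52, 49]

Linear: [6, 12, 23, 42, 49, 49, 40, 35, 10], Circular: [55, 52, 58, 52, 49]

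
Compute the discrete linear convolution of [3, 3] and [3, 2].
y[0] = 3×3 = 9; y[1] = 3×2 + 3×3 = 15; y[2] = 3×2 = 6

[9, 15, 6]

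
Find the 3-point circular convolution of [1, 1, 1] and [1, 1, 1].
Use y[k] = Σ_j f[j]·g[(k-j) mod 3]. y[0] = 1×1 + 1×1 + 1×1 = 3; y[1] = 1×1 + 1×1 + 1×1 = 3; y[2] = 1×1 + 1×1 + 1×1 = 3. Result: [3, 3, 3]

[3, 3, 3]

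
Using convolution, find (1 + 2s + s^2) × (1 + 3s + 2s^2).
Ascending coefficients: a = [1, 2, 1], b = [1, 3, 2]. c[0] = 1×1 = 1; c[1] = 1×3 + 2×1 = 5; c[2] = 1×2 + 2×3 + 1×1 = 9; c[3] = 2×2 + 1×3 = 7; c[4] = 1×2 = 2. Result coefficients: [1, 5, 9, 7, 2] → 1 + 5s + 9s^2 + 7s^3 + 2s^4

1 + 5s + 9s^2 + 7s^3 + 2s^4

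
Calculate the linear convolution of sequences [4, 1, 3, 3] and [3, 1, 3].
y[0] = 4×3 = 12; y[1] = 4×1 + 1×3 = 7; y[2] = 4×3 + 1×1 + 3×3 = 22; y[3] = 1×3 + 3×1 + 3×3 = 15; y[4] = 3×3 + 3×1 = 12; y[5] = 3×3 = 9

[12, 7, 22, 15, 12, 9]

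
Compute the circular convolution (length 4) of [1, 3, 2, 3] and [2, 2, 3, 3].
Use y[k] = Σ_j a[j]·b[(k-j) mod 4]. y[0] = 1×2 + 3×3 + 2×3 + 3×2 = 23; y[1] = 1×2 + 3×2 + 2×3 + 3×3 = 23; y[2] = 1×3 + 3×2 + 2×2 + 3×3 = 22; y[3] = 1×3 + 3×3 + 2×2 + 3×2 = 22. Result: [23, 23, 22, 22]

[23, 23, 22, 22]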